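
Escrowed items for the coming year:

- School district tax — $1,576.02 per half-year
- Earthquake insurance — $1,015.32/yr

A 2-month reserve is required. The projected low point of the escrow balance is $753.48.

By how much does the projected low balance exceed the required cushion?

$58.92

School district tax: $1,576.02 × 2 = $3,152.04/yr
Earthquake insurance: $1,015.32/yr
Yearly total = $4,167.36
Base monthly escrow = $4,167.36 / 12 = $347.28
Required cushion = 2 × $347.28 = $694.56
Excess over cushion: $753.48 − $694.56 = $58.92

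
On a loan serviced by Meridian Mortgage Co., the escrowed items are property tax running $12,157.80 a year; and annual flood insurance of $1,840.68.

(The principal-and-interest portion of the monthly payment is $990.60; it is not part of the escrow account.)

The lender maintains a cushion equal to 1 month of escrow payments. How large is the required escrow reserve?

Property tax = $12,157.80/yr
Flood insurance = $1,840.68/yr
Annual escrow total = $12,157.80 + $1,840.68 = $13,998.48
Monthly escrow = $13,998.48 ÷ 12 = $1,166.54
Required cushion = 1 × $1,166.54 = $1,166.54

$1,166.54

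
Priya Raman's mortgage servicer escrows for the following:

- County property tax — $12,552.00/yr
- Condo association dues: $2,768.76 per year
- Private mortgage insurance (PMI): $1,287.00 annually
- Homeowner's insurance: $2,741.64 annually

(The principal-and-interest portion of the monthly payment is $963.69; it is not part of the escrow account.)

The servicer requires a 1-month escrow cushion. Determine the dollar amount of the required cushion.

$1,612.45

County property tax — $12,552.00 annually
Condo association dues — $2,768.76 annually
Private mortgage insurance (PMI) — $1,287.00 annually
Homeowner's insurance — $2,741.64 annually
Annual escrow total = $12,552.00 + $2,768.76 + $1,287.00 + $2,741.64 = $19,349.40
Base monthly escrow = $19,349.40 ÷ 12 = $1,612.45
Required cushion = 1 × $1,612.45 = $1,612.45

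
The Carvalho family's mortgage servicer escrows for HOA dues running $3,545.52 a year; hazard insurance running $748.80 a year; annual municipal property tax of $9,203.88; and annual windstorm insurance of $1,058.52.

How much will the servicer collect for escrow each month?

HOA dues — $3,545.52
Hazard insurance — $748.80
Municipal property tax — $9,203.88
Windstorm insurance — $1,058.52
Yearly total = $3,545.52 + $748.80 + $9,203.88 + $1,058.52 = $14,556.72
Base monthly escrow = $14,556.72 ÷ 12 = $1,213.06

$1,213.06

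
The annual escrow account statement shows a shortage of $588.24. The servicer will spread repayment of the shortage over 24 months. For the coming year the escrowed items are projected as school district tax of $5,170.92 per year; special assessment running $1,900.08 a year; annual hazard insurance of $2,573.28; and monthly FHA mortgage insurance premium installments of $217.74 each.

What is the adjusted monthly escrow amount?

$1,045.94

School district tax = $5,170.92 per year
Special assessment = $1,900.08 per year
Hazard insurance = $2,573.28 per year
FHA mortgage insurance premium = $217.74 × 12 = $2,612.88 per year
Total per year = $5,170.92 + $1,900.08 + $2,573.28 + $2,612.88 = $12,257.16
Monthly = $12,257.16 / 12 = $1,021.43
Shortage per month = $588.24 / 24 = $24.51
Adjusted monthly = $1,021.43 + $24.51 = $1,045.94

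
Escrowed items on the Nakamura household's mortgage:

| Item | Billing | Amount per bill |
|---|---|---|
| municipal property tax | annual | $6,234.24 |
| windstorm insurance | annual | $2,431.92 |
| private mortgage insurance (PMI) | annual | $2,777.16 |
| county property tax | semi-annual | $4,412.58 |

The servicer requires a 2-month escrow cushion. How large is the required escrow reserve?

$3,378.08

Municipal property tax = $6,234.24/yr
Windstorm insurance = $2,431.92/yr
Private mortgage insurance (PMI) = $2,777.16/yr
County property tax = $4,412.58 × 2 = $8,825.16/yr
Combined annual = $20,268.48
Monthly escrow = $20,268.48 ÷ 12 = $1,689.04
Reserve = 2 × $1,689.04 = $3,378.08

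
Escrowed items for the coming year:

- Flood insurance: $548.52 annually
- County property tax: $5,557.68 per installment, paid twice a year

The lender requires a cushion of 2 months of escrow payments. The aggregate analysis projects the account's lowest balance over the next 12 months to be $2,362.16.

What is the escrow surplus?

Flood insurance: $548.52
County property tax: $5,557.68 × 2 = $11,115.36
Total per year = $548.52 + $11,115.36 = $11,663.88
Monthly = $11,663.88 ÷ 12 = $971.99
Cushion = 2 × $971.99 = $1,943.98
Surplus = $2,362.16 − $1,943.98 = $418.18

$418.18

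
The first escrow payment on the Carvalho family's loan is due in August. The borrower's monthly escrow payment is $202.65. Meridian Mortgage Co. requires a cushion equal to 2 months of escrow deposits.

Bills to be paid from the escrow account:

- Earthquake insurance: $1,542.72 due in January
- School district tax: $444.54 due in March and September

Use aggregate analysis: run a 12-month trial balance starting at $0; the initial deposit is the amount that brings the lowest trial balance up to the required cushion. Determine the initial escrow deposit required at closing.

$1,215.90

Cushion = 2 × $202.65 = $405.30
Trial balance (start $0, +$202.65 each month, − disbursements):
  Aug: +$202.65 → $202.65
  Sep: +$202.65 − $444.54 → -$39.24
  Oct: +$202.65 → $163.41
  Nov: +$202.65 → $366.06
  Dec: +$202.65 → $568.71
  Jan: +$202.65 − $1,542.72 → -$771.36
  Feb: +$202.65 → -$568.71
  Mar: +$202.65 − $444.54 → -$810.60
  Apr: +$202.65 → -$607.95
  May: +$202.65 → -$405.30
  Jun: +$202.65 → -$202.65
  Jul: +$202.65 → $0.00
Lowest trial balance = -$810.60 (Mar)
Initial deposit = cushion − low point = $405.30 − (-$810.60) = $1,215.90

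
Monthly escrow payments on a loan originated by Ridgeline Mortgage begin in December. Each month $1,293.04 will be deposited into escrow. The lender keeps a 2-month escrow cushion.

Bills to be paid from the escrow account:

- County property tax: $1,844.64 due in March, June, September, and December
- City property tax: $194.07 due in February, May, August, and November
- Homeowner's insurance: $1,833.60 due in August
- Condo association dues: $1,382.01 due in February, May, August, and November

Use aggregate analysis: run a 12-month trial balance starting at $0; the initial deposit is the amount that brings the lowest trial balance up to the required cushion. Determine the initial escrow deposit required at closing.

$3,596.08

Cushion = 2 × $1,293.04 = $2,586.08
Trial balance (start $0, +$1,293.04 each month, − disbursements):
  Dec: +$1,293.04 − $1,844.64 → -$551.60
  Jan: +$1,293.04 → $741.44
  Feb: +$1,293.04 − $1,576.08 → $458.40
  Mar: +$1,293.04 − $1,844.64 → -$93.20
  Apr: +$1,293.04 → $1,199.84
  May: +$1,293.04 − $1,576.08 → $916.80
  Jun: +$1,293.04 − $1,844.64 → $365.20
  Jul: +$1,293.04 → $1,658.24
  Aug: +$1,293.04 − $3,409.68 → -$458.40
  Sep: +$1,293.04 − $1,844.64 → -$1,010.00
  Oct: +$1,293.04 → $283.04
  Nov: +$1,293.04 − $1,576.08 → $0.00
Lowest trial balance = -$1,010.00 (Sep)
Initial deposit = cushion − low point = $2,586.08 − (-$1,010.00) = $3,596.08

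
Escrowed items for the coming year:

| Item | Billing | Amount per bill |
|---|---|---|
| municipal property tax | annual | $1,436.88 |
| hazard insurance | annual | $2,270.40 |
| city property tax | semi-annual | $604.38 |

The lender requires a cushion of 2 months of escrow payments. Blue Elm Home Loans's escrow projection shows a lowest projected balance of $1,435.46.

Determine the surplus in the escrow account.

Municipal property tax: $1,436.88 annually
Hazard insurance: $2,270.40 annually
City property tax: $604.38 × 2 = $1,208.76 annually
Combined annual = $1,436.88 + $2,270.40 + $1,208.76 = $4,916.04
Base monthly escrow = $4,916.04 / 12 = $409.67
Cushion = 2 × $409.67 = $819.34
Surplus = $1,435.46 − $819.34 = $616.12

$616.12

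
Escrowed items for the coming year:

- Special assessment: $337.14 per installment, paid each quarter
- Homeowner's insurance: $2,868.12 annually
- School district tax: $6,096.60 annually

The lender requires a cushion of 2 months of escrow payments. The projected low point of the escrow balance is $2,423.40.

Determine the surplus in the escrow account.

Special assessment: $337.14 × 4 = $1,348.56/yr
Homeowner's insurance: $2,868.12/yr
School district tax: $6,096.60/yr
Combined annual = $1,348.56 + $2,868.12 + $6,096.60 = $10,313.28
Monthly escrow = $10,313.28 ÷ 12 = $859.44
Cushion = 2 × $859.44 = $1,718.88
Excess over cushion: $2,423.40 − $1,718.88 = $704.52

$704.52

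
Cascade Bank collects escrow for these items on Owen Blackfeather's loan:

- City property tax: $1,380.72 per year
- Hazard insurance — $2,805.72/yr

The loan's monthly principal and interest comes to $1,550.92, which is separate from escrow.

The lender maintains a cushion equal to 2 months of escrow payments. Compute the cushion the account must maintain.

$697.74

City property tax: $1,380.72
Hazard insurance: $2,805.72
Annual escrow total = $1,380.72 + $2,805.72 = $4,186.44
Per month = $4,186.44 / 12 = $348.87
Reserve = 2 × $348.87 = $697.74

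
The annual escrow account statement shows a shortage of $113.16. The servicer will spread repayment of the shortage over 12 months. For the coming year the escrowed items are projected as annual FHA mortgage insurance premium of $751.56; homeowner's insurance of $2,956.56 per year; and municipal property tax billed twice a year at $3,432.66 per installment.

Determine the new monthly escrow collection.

$890.55

FHA mortgage insurance premium — $751.56 per year
Homeowner's insurance — $2,956.56 per year
Municipal property tax — $3,432.66 × 2 = $6,865.32 per year
Annual escrow total = $751.56 + $2,956.56 + $6,865.32 = $10,573.44
Monthly = $10,573.44 / 12 = $881.12
Shortage per month = $113.16 ÷ 12 = $9.43
Adjusted monthly = $881.12 + $9.43 = $890.55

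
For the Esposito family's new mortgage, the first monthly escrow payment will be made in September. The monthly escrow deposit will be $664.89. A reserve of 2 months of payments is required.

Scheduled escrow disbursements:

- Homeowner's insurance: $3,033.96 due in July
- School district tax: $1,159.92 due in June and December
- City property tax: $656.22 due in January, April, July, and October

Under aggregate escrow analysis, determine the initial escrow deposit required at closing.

$1,994.67

Cushion = 2 × $664.89 = $1,329.78
Trial balance (start $0, +$664.89 each month, − disbursements):
  Sep: +$664.89 → $664.89
  Oct: +$664.89 − $656.22 → $673.56
  Nov: +$664.89 → $1,338.45
  Dec: +$664.89 − $1,159.92 → $843.42
  Jan: +$664.89 − $656.22 → $852.09
  Feb: +$664.89 → $1,516.98
  Mar: +$664.89 → $2,181.87
  Apr: +$664.89 − $656.22 → $2,190.54
  May: +$664.89 → $2,855.43
  Jun: +$664.89 − $1,159.92 → $2,360.40
  Jul: +$664.89 − $3,690.18 → -$664.89
  Aug: +$664.89 → $0.00
Lowest trial balance = -$664.89 (Jul)
Initial deposit = cushion − low point = $1,329.78 − (-$664.89) = $1,994.67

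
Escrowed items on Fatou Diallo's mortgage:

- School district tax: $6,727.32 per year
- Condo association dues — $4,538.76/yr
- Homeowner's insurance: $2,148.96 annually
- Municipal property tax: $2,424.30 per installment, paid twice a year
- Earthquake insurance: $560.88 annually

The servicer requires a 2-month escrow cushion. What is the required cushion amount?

School district tax: $6,727.32 annually
Condo association dues: $4,538.76 annually
Homeowner's insurance: $2,148.96 annually
Municipal property tax: $2,424.30 × 2 = $4,848.60 annually
Earthquake insurance: $560.88 annually
Annual escrow total = $6,727.32 + $4,538.76 + $2,148.96 + $4,848.60 + $560.88 = $18,824.52
Per month = $18,824.52 ÷ 12 = $1,568.71
Reserve = 2 × $1,568.71 = $3,137.42

$3,137.42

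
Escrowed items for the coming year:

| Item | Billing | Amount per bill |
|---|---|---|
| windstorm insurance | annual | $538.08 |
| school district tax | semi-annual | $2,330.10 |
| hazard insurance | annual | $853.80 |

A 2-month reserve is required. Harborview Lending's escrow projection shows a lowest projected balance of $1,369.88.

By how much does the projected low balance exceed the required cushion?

$361.20

Windstorm insurance: $538.08 per year
School district tax: $2,330.10 × 2 = $4,660.20 per year
Hazard insurance: $853.80 per year
Combined annual = $6,052.08
Per month = $6,052.08 / 12 = $504.34
Required cushion = 2 × $504.34 = $1,008.68
Surplus = $1,369.88 − $1,008.68 = $361.20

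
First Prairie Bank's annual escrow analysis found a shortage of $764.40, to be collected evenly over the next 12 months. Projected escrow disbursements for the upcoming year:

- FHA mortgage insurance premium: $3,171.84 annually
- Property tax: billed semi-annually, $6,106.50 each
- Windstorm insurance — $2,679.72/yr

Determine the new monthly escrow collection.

$1,569.08

FHA mortgage insurance premium — $3,171.84/yr
Property tax — $6,106.50 × 2 = $12,213.00/yr
Windstorm insurance — $2,679.72/yr
Total per year = $3,171.84 + $12,213.00 + $2,679.72 = $18,064.56
Monthly = $18,064.56 / 12 = $1,505.38
Shortage per month = $764.40 ÷ 12 = $63.70
Adjusted monthly = $1,505.38 + $63.70 = $1,569.08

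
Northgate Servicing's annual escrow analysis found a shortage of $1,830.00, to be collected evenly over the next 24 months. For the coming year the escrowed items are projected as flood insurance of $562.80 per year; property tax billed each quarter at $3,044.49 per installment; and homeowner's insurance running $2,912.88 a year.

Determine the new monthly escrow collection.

Flood insurance: $562.80 annually
Property tax: $3,044.49 × 4 = $12,177.96 annually
Homeowner's insurance: $2,912.88 annually
Yearly total = $562.80 + $12,177.96 + $2,912.88 = $15,653.64
Per month = $15,653.64 ÷ 12 = $1,304.47
Shortage spread = $1,830.00 / 24 = $76.25/mo
New monthly escrow = $1,304.47 + $76.25 = $1,380.72

$1,380.72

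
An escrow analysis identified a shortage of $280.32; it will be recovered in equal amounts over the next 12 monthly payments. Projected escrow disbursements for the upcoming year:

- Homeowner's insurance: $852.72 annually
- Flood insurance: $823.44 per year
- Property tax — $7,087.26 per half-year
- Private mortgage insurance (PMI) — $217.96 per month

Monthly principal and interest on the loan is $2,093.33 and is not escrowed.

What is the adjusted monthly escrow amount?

Homeowner's insurance: $852.72/yr
Flood insurance: $823.44/yr
Property tax: $7,087.26 × 2 = $14,174.52/yr
Private mortgage insurance (PMI): $217.96 × 12 = $2,615.52/yr
Annual escrow total = $852.72 + $823.44 + $14,174.52 + $2,615.52 = $18,466.20
Per month = $18,466.20 / 12 = $1,538.85
Shortage spread = $280.32 / 12 = $23.36/mo
New monthly escrow = $1,538.85 + $23.36 = $1,562.21

$1,562.21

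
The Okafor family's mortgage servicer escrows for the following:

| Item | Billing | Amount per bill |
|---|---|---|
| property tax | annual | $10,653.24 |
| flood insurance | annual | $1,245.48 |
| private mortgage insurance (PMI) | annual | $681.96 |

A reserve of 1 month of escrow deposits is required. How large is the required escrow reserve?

$1,048.39

Property tax = $10,653.24
Flood insurance = $1,245.48
Private mortgage insurance (PMI) = $681.96
Yearly total = $12,580.68
Per month = $12,580.68 / 12 = $1,048.39
Required cushion = 1 × $1,048.39 = $1,048.39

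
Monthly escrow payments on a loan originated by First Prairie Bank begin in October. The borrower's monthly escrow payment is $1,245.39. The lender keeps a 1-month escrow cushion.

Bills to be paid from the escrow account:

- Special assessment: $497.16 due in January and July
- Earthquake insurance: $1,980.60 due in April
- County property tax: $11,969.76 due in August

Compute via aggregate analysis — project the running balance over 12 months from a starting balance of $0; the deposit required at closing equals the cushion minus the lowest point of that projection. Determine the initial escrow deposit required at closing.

$2,490.78

Cushion = 1 × $1,245.39 = $1,245.39
Trial balance (start $0, +$1,245.39 each month, − disbursements):
  Oct: +$1,245.39 → $1,245.39
  Nov: +$1,245.39 → $2,490.78
  Dec: +$1,245.39 → $3,736.17
  Jan: +$1,245.39 − $497.16 → $4,484.40
  Feb: +$1,245.39 → $5,729.79
  Mar: +$1,245.39 → $6,975.18
  Apr: +$1,245.39 − $1,980.60 → $6,239.97
  May: +$1,245.39 → $7,485.36
  Jun: +$1,245.39 → $8,730.75
  Jul: +$1,245.39 − $497.16 → $9,478.98
  Aug: +$1,245.39 − $11,969.76 → -$1,245.39
  Sep: +$1,245.39 → $0.00
Lowest trial balance = -$1,245.39 (Aug)
Initial deposit = cushion − low point = $1,245.39 − (-$1,245.39) = $2,490.78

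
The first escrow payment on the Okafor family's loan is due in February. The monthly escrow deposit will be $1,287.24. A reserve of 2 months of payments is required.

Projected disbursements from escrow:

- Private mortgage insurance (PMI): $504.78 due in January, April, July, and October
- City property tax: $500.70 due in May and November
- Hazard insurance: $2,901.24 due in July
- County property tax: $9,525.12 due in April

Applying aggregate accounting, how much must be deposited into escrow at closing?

$8,787.66

Cushion = 2 × $1,287.24 = $2,574.48
Trial balance (start $0, +$1,287.24 each month, − disbursements):
  Feb: +$1,287.24 → $1,287.24
  Mar: +$1,287.24 → $2,574.48
  Apr: +$1,287.24 − $10,029.90 → -$6,168.18
  May: +$1,287.24 − $500.70 → -$5,381.64
  Jun: +$1,287.24 → -$4,094.40
  Jul: +$1,287.24 − $3,406.02 → -$6,213.18
  Aug: +$1,287.24 → -$4,925.94
  Sep: +$1,287.24 → -$3,638.70
  Oct: +$1,287.24 − $504.78 → -$2,856.24
  Nov: +$1,287.24 − $500.70 → -$2,069.70
  Dec: +$1,287.24 → -$782.46
  Jan: +$1,287.24 − $504.78 → $0.00
Lowest trial balance = -$6,213.18 (Jul)
Initial deposit = cushion − low point = $2,574.48 − (-$6,213.18) = $8,787.66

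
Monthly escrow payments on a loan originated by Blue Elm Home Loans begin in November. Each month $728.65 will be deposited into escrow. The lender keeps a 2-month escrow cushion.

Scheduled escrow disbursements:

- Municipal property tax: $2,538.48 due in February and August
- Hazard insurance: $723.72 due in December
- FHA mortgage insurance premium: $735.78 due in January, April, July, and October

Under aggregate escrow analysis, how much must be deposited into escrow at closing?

Cushion = 2 × $728.65 = $1,457.30
Trial balance (start $0, +$728.65 each month, − disbursements):
  Nov: +$728.65 → $728.65
  Dec: +$728.65 − $723.72 → $733.58
  Jan: +$728.65 − $735.78 → $726.45
  Feb: +$728.65 − $2,538.48 → -$1,083.38
  Mar: +$728.65 → -$354.73
  Apr: +$728.65 − $735.78 → -$361.86
  May: +$728.65 → $366.79
  Jun: +$728.65 → $1,095.44
  Jul: +$728.65 − $735.78 → $1,088.31
  Aug: +$728.65 − $2,538.48 → -$721.52
  Sep: +$728.65 → $7.13
  Oct: +$728.65 − $735.78 → $0.00
Lowest trial balance = -$1,083.38 (Feb)
Initial deposit = cushion − low point = $1,457.30 − (-$1,083.38) = $2,540.68

$2,540.68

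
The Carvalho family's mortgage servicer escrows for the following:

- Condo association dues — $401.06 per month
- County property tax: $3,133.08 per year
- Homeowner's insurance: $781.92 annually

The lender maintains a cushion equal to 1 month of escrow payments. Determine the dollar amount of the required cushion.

Condo association dues = $401.06 × 12 = $4,812.72 annually
County property tax = $3,133.08 annually
Homeowner's insurance = $781.92 annually
Annual escrow total = $8,727.72
Base monthly escrow = $8,727.72 / 12 = $727.31
Required cushion = 1 × $727.31 = $727.31

$727.31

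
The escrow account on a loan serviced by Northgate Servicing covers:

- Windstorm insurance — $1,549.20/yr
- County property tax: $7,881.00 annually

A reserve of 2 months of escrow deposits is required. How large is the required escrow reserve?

$1,571.70

Windstorm insurance: $1,549.20 annually
County property tax: $7,881.00 annually
Total per year = $1,549.20 + $7,881.00 = $9,430.20
Monthly escrow = $9,430.20 / 12 = $785.85
Required cushion = 2 × $785.85 = $1,571.70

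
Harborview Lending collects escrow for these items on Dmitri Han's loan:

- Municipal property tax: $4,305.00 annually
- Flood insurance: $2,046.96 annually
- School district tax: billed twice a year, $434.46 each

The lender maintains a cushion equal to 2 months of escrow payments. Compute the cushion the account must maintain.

$1,203.48

Municipal property tax — $4,305.00
Flood insurance — $2,046.96
School district tax — $434.46 × 2 = $868.92
Yearly total = $7,220.88
Monthly = $7,220.88 / 12 = $601.74
Cushion = 2 × $601.74 = $1,203.48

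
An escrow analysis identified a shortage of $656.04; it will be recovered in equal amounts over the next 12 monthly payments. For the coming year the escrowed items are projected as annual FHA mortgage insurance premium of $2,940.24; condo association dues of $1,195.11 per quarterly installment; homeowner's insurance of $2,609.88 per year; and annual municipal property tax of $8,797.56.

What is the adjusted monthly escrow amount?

$1,648.68

FHA mortgage insurance premium = $2,940.24
Condo association dues = $1,195.11 × 4 = $4,780.44
Homeowner's insurance = $2,609.88
Municipal property tax = $8,797.56
Combined annual = $19,128.12
Monthly = $19,128.12 ÷ 12 = $1,594.01
Shortage spread = $656.04 ÷ 12 = $54.67/mo
New monthly escrow = $1,594.01 + $54.67 = $1,648.68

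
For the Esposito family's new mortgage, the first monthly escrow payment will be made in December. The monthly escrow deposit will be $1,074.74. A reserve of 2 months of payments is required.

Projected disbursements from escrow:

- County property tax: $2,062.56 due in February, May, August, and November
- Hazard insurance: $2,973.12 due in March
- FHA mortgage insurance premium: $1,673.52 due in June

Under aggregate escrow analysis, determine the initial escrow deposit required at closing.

$3,398.06

Cushion = 2 × $1,074.74 = $2,149.48
Trial balance (start $0, +$1,074.74 each month, − disbursements):
  Dec: +$1,074.74 → $1,074.74
  Jan: +$1,074.74 → $2,149.48
  Feb: +$1,074.74 − $2,062.56 → $1,161.66
  Mar: +$1,074.74 − $2,973.12 → -$736.72
  Apr: +$1,074.74 → $338.02
  May: +$1,074.74 − $2,062.56 → -$649.80
  Jun: +$1,074.74 − $1,673.52 → -$1,248.58
  Jul: +$1,074.74 → -$173.84
  Aug: +$1,074.74 − $2,062.56 → -$1,161.66
  Sep: +$1,074.74 → -$86.92
  Oct: +$1,074.74 → $987.82
  Nov: +$1,074.74 − $2,062.56 → $0.00
Lowest trial balance = -$1,248.58 (Jun)
Initial deposit = cushion − low point = $2,149.48 − (-$1,248.58) = $3,398.06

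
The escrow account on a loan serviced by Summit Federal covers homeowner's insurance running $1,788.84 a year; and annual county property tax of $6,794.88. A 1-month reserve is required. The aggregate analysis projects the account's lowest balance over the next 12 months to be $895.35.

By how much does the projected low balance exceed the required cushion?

Homeowner's insurance = $1,788.84 annually
County property tax = $6,794.88 annually
Annual escrow total = $1,788.84 + $6,794.88 = $8,583.72
Monthly escrow = $8,583.72 / 12 = $715.31
Required reserve = 1 × $715.31 = $715.31
Surplus = $895.35 − $715.31 = $180.04

$180.04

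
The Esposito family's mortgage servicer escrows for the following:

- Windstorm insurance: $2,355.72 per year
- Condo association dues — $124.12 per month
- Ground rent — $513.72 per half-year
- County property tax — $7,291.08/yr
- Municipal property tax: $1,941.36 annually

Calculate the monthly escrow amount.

Windstorm insurance: $2,355.72
Condo association dues: $124.12 × 12 = $1,489.44
Ground rent: $513.72 × 2 = $1,027.44
County property tax: $7,291.08
Municipal property tax: $1,941.36
Annual escrow total = $2,355.72 + $1,489.44 + $1,027.44 + $7,291.08 + $1,941.36 = $14,105.04
Monthly escrow = $14,105.04 / 12 = $1,175.42

$1,175.42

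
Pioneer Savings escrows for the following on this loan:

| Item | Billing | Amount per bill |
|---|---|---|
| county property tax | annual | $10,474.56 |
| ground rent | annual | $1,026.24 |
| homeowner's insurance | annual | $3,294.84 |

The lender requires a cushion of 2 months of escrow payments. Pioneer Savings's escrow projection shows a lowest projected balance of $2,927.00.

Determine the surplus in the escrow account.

County property tax = $10,474.56/yr
Ground rent = $1,026.24/yr
Homeowner's insurance = $3,294.84/yr
Total annual escrow = $14,795.64
Base monthly escrow = $14,795.64 ÷ 12 = $1,232.97
Required reserve = 2 × $1,232.97 = $2,465.94
Surplus = $2,927.00 − $2,465.94 = $461.06

$461.06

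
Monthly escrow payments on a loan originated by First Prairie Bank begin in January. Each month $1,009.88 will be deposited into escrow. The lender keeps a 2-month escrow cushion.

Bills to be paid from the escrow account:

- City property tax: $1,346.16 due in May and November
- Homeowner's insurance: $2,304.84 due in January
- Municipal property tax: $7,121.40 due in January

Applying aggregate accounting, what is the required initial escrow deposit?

$10,436.12

Cushion = 2 × $1,009.88 = $2,019.76
Trial balance (start $0, +$1,009.88 each month, − disbursements):
  Jan: +$1,009.88 − $9,426.24 → -$8,416.36
  Feb: +$1,009.88 → -$7,406.48
  Mar: +$1,009.88 → -$6,396.60
  Apr: +$1,009.88 → -$5,386.72
  May: +$1,009.88 − $1,346.16 → -$5,723.00
  Jun: +$1,009.88 → -$4,713.12
  Jul: +$1,009.88 → -$3,703.24
  Aug: +$1,009.88 → -$2,693.36
  Sep: +$1,009.88 → -$1,683.48
  Oct: +$1,009.88 → -$673.60
  Nov: +$1,009.88 − $1,346.16 → -$1,009.88
  Dec: +$1,009.88 → $0.00
Lowest trial balance = -$8,416.36 (Jan)
Initial deposit = cushion − low point = $2,019.76 − (-$8,416.36) = $10,436.12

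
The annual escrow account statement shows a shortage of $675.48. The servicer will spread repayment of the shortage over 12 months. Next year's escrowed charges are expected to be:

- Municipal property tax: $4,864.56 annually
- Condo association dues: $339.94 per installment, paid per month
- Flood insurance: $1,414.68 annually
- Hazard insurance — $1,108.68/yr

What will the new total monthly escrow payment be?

Municipal property tax: $4,864.56 per year
Condo association dues: $339.94 × 12 = $4,079.28 per year
Flood insurance: $1,414.68 per year
Hazard insurance: $1,108.68 per year
Annual escrow total = $11,467.20
Monthly = $11,467.20 / 12 = $955.60
Shortage spread = $675.48 / 12 = $56.29/mo
New monthly escrow = $955.60 + $56.29 = $1,011.89

$1,011.89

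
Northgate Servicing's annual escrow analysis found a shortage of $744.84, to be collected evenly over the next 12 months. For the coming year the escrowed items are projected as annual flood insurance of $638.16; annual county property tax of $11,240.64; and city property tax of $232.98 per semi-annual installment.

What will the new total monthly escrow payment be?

Flood insurance = $638.16 annually
County property tax = $11,240.64 annually
City property tax = $232.98 × 2 = $465.96 annually
Total per year = $638.16 + $11,240.64 + $465.96 = $12,344.76
Monthly escrow = $12,344.76 ÷ 12 = $1,028.73
Monthly shortage recovery: $744.84 / 12 = $62.07
Adjusted monthly = $1,028.73 + $62.07 = $1,090.80

$1,090.80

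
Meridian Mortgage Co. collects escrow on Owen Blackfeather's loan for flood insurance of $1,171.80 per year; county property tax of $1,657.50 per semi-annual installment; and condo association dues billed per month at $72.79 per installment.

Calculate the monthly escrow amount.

$446.69

Flood insurance: $1,171.80 per year
County property tax: $1,657.50 × 2 = $3,315.00 per year
Condo association dues: $72.79 × 12 = $873.48 per year
Combined annual = $5,360.28
Monthly = $5,360.28 ÷ 12 = $446.69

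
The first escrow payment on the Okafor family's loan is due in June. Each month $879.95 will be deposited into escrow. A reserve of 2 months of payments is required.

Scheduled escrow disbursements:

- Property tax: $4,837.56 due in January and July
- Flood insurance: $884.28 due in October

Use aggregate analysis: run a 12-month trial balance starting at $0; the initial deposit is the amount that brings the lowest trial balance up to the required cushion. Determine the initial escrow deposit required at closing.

$5,279.70

Cushion = 2 × $879.95 = $1,759.90
Trial balance (start $0, +$879.95 each month, − disbursements):
  Jun: +$879.95 → $879.95
  Jul: +$879.95 − $4,837.56 → -$3,077.66
  Aug: +$879.95 → -$2,197.71
  Sep: +$879.95 → -$1,317.76
  Oct: +$879.95 − $884.28 → -$1,322.09
  Nov: +$879.95 → -$442.14
  Dec: +$879.95 → $437.81
  Jan: +$879.95 − $4,837.56 → -$3,519.80
  Feb: +$879.95 → -$2,639.85
  Mar: +$879.95 → -$1,759.90
  Apr: +$879.95 → -$879.95
  May: +$879.95 → $0.00
Lowest trial balance = -$3,519.80 (Jan)
Initial deposit = cushion − low point = $1,759.90 − (-$3,519.80) = $5,279.70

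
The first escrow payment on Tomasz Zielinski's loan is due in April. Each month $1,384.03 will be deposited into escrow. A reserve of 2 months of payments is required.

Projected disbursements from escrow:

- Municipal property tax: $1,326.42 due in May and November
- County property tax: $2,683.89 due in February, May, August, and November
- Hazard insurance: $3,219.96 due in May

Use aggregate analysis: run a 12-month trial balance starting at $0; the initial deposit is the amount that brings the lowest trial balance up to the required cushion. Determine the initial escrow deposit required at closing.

$7,230.27

Cushion = 2 × $1,384.03 = $2,768.06
Trial balance (start $0, +$1,384.03 each month, − disbursements):
  Apr: +$1,384.03 → $1,384.03
  May: +$1,384.03 − $7,230.27 → -$4,462.21
  Jun: +$1,384.03 → -$3,078.18
  Jul: +$1,384.03 → -$1,694.15
  Aug: +$1,384.03 − $2,683.89 → -$2,994.01
  Sep: +$1,384.03 → -$1,609.98
  Oct: +$1,384.03 → -$225.95
  Nov: +$1,384.03 − $4,010.31 → -$2,852.23
  Dec: +$1,384.03 → -$1,468.20
  Jan: +$1,384.03 → -$84.17
  Feb: +$1,384.03 − $2,683.89 → -$1,384.03
  Mar: +$1,384.03 → $0.00
Lowest trial balance = -$4,462.21 (May)
Initial deposit = cushion − low point = $2,768.06 − (-$4,462.21) = $7,230.27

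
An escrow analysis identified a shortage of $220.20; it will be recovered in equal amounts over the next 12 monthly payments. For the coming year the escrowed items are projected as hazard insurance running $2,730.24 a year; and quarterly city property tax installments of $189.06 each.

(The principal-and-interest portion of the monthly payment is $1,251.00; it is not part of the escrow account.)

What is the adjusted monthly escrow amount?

$308.89

Hazard insurance: $2,730.24/yr
City property tax: $189.06 × 4 = $756.24/yr
Yearly total = $2,730.24 + $756.24 = $3,486.48
Monthly = $3,486.48 ÷ 12 = $290.54
Shortage spread = $220.20 / 12 = $18.35/mo
Adjusted monthly = $290.54 + $18.35 = $308.89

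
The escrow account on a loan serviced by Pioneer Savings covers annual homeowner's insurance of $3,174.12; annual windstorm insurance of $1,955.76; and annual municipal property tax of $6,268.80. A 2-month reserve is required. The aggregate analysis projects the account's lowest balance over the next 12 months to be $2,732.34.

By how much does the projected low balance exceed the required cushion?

Homeowner's insurance — $3,174.12 per year
Windstorm insurance — $1,955.76 per year
Municipal property tax — $6,268.80 per year
Combined annual = $3,174.12 + $1,955.76 + $6,268.80 = $11,398.68
Monthly escrow = $11,398.68 ÷ 12 = $949.89
Required cushion = 2 × $949.89 = $1,899.78
Excess over cushion: $2,732.34 − $1,899.78 = $832.56

$832.56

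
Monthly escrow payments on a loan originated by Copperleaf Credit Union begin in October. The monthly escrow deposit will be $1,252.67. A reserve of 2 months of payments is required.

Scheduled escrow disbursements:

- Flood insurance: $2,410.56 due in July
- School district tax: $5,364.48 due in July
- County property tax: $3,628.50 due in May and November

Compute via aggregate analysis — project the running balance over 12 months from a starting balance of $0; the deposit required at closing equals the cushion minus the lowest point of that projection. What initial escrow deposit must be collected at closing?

$5,010.68

Cushion = 2 × $1,252.67 = $2,505.34
Trial balance (start $0, +$1,252.67 each month, − disbursements):
  Oct: +$1,252.67 → $1,252.67
  Nov: +$1,252.67 − $3,628.50 → -$1,123.16
  Dec: +$1,252.67 → $129.51
  Jan: +$1,252.67 → $1,382.18
  Feb: +$1,252.67 → $2,634.85
  Mar: +$1,252.67 → $3,887.52
  Apr: +$1,252.67 → $5,140.19
  May: +$1,252.67 − $3,628.50 → $2,764.36
  Jun: +$1,252.67 → $4,017.03
  Jul: +$1,252.67 − $7,775.04 → -$2,505.34
  Aug: +$1,252.67 → -$1,252.67
  Sep: +$1,252.67 → $0.00
Lowest trial balance = -$2,505.34 (Jul)
Initial deposit = cushion − low point = $2,505.34 − (-$2,505.34) = $5,010.68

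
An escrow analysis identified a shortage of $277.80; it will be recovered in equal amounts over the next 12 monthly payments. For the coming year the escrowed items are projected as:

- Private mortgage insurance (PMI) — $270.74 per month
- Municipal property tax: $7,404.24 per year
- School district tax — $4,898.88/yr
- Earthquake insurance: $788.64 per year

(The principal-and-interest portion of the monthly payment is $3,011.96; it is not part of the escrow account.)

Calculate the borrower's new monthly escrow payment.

Private mortgage insurance (PMI) = $270.74 × 12 = $3,248.88 per year
Municipal property tax = $7,404.24 per year
School district tax = $4,898.88 per year
Earthquake insurance = $788.64 per year
Combined annual = $3,248.88 + $7,404.24 + $4,898.88 + $788.64 = $16,340.64
Base monthly escrow = $16,340.64 ÷ 12 = $1,361.72
Shortage per month = $277.80 ÷ 12 = $23.15
Adjusted monthly = $1,361.72 + $23.15 = $1,384.87

$1,384.87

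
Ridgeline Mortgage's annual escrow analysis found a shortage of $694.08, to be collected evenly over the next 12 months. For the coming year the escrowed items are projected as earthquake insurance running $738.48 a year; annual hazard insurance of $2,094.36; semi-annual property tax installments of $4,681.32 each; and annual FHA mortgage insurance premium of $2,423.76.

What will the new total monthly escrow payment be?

Earthquake insurance — $738.48 annually
Hazard insurance — $2,094.36 annually
Property tax — $4,681.32 × 2 = $9,362.64 annually
FHA mortgage insurance premium — $2,423.76 annually
Annual escrow total = $14,619.24
Monthly = $14,619.24 ÷ 12 = $1,218.27
Shortage spread = $694.08 / 12 = $57.84/mo
Adjusted monthly = $1,218.27 + $57.84 = $1,276.11

$1,276.11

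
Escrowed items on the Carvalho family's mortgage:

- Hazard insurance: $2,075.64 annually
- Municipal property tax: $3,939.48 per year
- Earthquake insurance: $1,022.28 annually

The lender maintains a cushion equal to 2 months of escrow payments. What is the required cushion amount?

Hazard insurance = $2,075.64 per year
Municipal property tax = $3,939.48 per year
Earthquake insurance = $1,022.28 per year
Yearly total = $7,037.40
Monthly escrow = $7,037.40 ÷ 12 = $586.45
Cushion = 2 × $586.45 = $1,172.90

$1,172.90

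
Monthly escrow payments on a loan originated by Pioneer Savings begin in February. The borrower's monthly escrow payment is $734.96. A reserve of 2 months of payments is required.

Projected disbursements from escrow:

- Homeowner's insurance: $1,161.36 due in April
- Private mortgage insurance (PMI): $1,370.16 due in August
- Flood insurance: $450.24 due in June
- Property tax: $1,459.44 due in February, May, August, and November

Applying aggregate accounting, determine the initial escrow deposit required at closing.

$3,685.28

Cushion = 2 × $734.96 = $1,469.92
Trial balance (start $0, +$734.96 each month, − disbursements):
  Feb: +$734.96 − $1,459.44 → -$724.48
  Mar: +$734.96 → $10.48
  Apr: +$734.96 − $1,161.36 → -$415.92
  May: +$734.96 − $1,459.44 → -$1,140.40
  Jun: +$734.96 − $450.24 → -$855.68
  Jul: +$734.96 → -$120.72
  Aug: +$734.96 − $2,829.60 → -$2,215.36
  Sep: +$734.96 → -$1,480.40
  Oct: +$734.96 → -$745.44
  Nov: +$734.96 − $1,459.44 → -$1,469.92
  Dec: +$734.96 → -$734.96
  Jan: +$734.96 → $0.00
Lowest trial balance = -$2,215.36 (Aug)
Initial deposit = cushion − low point = $1,469.92 − (-$2,215.36) = $3,685.28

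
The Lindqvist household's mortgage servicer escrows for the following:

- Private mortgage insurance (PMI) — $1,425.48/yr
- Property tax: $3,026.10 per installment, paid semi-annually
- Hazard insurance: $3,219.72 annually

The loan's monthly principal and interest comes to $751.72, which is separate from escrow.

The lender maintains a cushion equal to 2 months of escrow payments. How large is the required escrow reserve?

Private mortgage insurance (PMI): $1,425.48/yr
Property tax: $3,026.10 × 2 = $6,052.20/yr
Hazard insurance: $3,219.72/yr
Total annual escrow = $1,425.48 + $6,052.20 + $3,219.72 = $10,697.40
Monthly = $10,697.40 / 12 = $891.45
Reserve = 2 × $891.45 = $1,782.90

$1,782.90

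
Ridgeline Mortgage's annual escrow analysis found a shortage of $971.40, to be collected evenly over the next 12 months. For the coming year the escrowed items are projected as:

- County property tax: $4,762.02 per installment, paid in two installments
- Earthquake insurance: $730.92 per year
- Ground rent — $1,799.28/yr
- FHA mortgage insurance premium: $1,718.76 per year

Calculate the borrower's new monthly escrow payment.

$1,228.70

County property tax: $4,762.02 × 2 = $9,524.04/yr
Earthquake insurance: $730.92/yr
Ground rent: $1,799.28/yr
FHA mortgage insurance premium: $1,718.76/yr
Yearly total = $13,773.00
Monthly escrow = $13,773.00 ÷ 12 = $1,147.75
Shortage per month = $971.40 / 12 = $80.95
New monthly escrow = $1,147.75 + $80.95 = $1,228.70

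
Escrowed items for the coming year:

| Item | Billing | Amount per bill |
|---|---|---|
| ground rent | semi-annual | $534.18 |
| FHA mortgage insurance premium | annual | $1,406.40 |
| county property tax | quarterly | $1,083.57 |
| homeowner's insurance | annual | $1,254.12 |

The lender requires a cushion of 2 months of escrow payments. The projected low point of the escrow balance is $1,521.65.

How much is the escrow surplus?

Ground rent: $534.18 × 2 = $1,068.36
FHA mortgage insurance premium: $1,406.40
County property tax: $1,083.57 × 4 = $4,334.28
Homeowner's insurance: $1,254.12
Total annual escrow = $8,063.16
Monthly escrow = $8,063.16 ÷ 12 = $671.93
Cushion = 2 × $671.93 = $1,343.86
Excess over cushion: $1,521.65 − $1,343.86 = $177.79

$177.79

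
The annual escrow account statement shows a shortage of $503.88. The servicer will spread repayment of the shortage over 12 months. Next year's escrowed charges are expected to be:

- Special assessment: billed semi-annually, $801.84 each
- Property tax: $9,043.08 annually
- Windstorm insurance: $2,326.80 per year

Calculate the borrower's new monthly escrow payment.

Special assessment: $801.84 × 2 = $1,603.68/yr
Property tax: $9,043.08/yr
Windstorm insurance: $2,326.80/yr
Yearly total = $12,973.56
Monthly = $12,973.56 / 12 = $1,081.13
Shortage per month = $503.88 / 12 = $41.99
Adjusted monthly = $1,081.13 + $41.99 = $1,123.12

$1,123.12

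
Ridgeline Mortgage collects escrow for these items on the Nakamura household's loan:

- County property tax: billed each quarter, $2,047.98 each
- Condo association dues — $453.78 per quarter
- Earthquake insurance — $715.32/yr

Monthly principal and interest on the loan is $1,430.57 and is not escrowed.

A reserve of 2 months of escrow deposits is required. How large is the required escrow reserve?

$1,787.06

County property tax = $2,047.98 × 4 = $8,191.92 per year
Condo association dues = $453.78 × 4 = $1,815.12 per year
Earthquake insurance = $715.32 per year
Combined annual = $10,722.36
Monthly escrow = $10,722.36 / 12 = $893.53
Cushion = 2 × $893.53 = $1,787.06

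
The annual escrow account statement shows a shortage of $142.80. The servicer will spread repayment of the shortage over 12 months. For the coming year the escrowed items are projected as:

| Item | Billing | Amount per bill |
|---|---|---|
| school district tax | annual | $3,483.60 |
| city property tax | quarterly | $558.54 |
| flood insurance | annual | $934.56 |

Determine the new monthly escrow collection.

School district tax — $3,483.60/yr
City property tax — $558.54 × 4 = $2,234.16/yr
Flood insurance — $934.56/yr
Annual escrow total = $3,483.60 + $2,234.16 + $934.56 = $6,652.32
Base monthly escrow = $6,652.32 / 12 = $554.36
Shortage per month = $142.80 / 12 = $11.90
Adjusted monthly = $554.36 + $11.90 = $566.26

$566.26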